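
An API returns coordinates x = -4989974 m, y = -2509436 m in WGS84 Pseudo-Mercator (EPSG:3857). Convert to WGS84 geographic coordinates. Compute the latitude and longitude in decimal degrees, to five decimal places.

lat -21.98260°, lon -44.82570°

R = 6378137 m. λ = x/R = -44.82569912°.
φ = 2·arctan(exp(y/R)) − 90° = 2·arctan(0.67473) − 90° = -21.98259762°.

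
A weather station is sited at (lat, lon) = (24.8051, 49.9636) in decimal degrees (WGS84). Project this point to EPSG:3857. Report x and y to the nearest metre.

Web Mercator is spherical with R = a = 6378137 m.
x = R·λ = 6378137 × 0.872029326 = 5561922.510 m.
y = R·ln tan(π/4 + φ/2) = 6378137 × 0.447124994 = 2851824.471 m.

x 5561923 m, y 2851824 m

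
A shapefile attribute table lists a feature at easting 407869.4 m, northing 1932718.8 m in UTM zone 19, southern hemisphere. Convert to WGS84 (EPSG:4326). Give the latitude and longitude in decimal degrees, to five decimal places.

Zone 19S: λ₀ = -69°, k₀ = 0.9996, false easting 500000 m, false northing 10000000 m.
Meridian distance M = (N − FN)/k₀ = -8070509.4 m.
Inverse transverse Mercator on WGS84 gives φ = -72.68329976°, λ = -71.77400126°.

lat -72.68330°, lon -71.77400°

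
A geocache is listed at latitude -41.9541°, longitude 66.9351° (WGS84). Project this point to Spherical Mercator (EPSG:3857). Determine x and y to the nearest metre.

Web Mercator is spherical with R = a = 6378137 m.
x = R·λ = 6378137 × 1.168237880 = 7451181.248 m.
y = R·ln tan(π/4 + φ/2) = 6378137 × -0.808089623 = -5154106.324 m.

x 7451181 m, y -5154106 m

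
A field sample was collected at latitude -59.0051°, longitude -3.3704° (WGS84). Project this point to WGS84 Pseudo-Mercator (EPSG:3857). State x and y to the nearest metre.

x -375191 m, y -8181489 m

Web Mercator is spherical with R = a = 6378137 m.
x = R·λ = 6378137 × -0.058824577 = -375191.212 m.
y = R·ln tan(π/4 + φ/2) = 6378137 × -1.282739658 = -8181489.273 m.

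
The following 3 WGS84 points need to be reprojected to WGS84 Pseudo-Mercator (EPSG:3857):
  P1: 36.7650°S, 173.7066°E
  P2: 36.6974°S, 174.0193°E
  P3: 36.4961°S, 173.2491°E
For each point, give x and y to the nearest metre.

P1: x 19336930 m, y -4406401 m; P2: x 19371740 m, y -4397012 m; P3: x 19286002 m, y -4369100 m

Web Mercator: x = R·λ, y = R·ln tan(π/4+φ/2), R = 6378137 m.
P1 (-36.7650°, 173.7066°) → (19336930.259, -4406401.242) m.
P2 (-36.6974°, 174.0193°) → (19371739.864, -4397011.763) m.
P3 (-36.4961°, 173.2491°) → (19286001.592, -4369100.445) m.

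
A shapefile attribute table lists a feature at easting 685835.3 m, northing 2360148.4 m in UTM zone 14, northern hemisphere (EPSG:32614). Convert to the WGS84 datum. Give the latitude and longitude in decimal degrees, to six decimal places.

Zone 14N: λ₀ = -99°, k₀ = 0.9996, false easting 500000 m.
Meridian distance M = (N − FN)/k₀ = 2361092.8 m.
Inverse transverse Mercator on WGS84 gives φ = 21.33380041°, λ = -97.20809977°.

lat 21.333800°, lon -97.208100°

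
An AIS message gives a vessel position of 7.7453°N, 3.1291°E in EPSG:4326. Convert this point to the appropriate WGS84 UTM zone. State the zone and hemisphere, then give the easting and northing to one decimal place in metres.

Zone 31N: E 514235.4 m, N 856142.7 m

Longitude 3.1291° lies in the 6° band [0°, 6°), giving zone 31; latitude is north of the equator, so 31N.
Zone 31 central meridian λ₀ = 6×31 − 183 = 3°; Δλ = +0.1291°.
Transverse Mercator on WGS84 with k₀ = 0.9996 gives E = 514235.417 m, N = 856142.705 m.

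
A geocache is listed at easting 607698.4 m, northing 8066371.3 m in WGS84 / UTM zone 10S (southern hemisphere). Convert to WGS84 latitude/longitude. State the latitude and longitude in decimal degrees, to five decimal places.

Zone 10S: λ₀ = -123°, k₀ = 0.9996, false easting 500000 m, false northing 10000000 m.
Meridian distance M = (N − FN)/k₀ = -1934402.5 m.
Inverse transverse Mercator on WGS84 gives φ = -17.48620011°, λ = -121.98559981°.

lat -17.48620°, lon -121.98560°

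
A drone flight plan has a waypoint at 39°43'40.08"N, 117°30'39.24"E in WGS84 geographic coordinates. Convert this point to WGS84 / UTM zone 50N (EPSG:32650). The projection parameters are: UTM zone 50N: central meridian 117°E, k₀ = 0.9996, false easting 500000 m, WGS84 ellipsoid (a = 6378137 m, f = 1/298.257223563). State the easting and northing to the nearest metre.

E 543783 m, N 4397671 m

Zone 50 central meridian λ₀ = 6×50 − 183 = 117°; Δλ = +0.5109°.
Transverse Mercator on WGS84 with k₀ = 0.9996 gives E = 543783.045 m, N = 4397671.157 m.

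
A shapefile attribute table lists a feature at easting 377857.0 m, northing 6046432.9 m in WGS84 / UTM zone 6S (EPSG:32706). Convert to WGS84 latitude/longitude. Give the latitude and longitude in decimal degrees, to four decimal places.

Zone 6S: λ₀ = -147°, k₀ = 0.9996, false easting 500000 m, false northing 10000000 m.
Meridian distance M = (N − FN)/k₀ = -3955149.2 m.
Inverse transverse Mercator on WGS84 gives φ = -35.71849970°, λ = -148.35039957°.

lat -35.7185°, lon -148.3504°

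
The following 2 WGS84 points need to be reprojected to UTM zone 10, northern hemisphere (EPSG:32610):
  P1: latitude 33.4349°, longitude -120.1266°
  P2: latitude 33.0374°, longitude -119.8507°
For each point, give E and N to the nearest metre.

P1: E 767141 m, N 3703194 m; P2: E 794131 m, N 3659843 m

UTM zone 10N: λ₀ = -123°, k₀ = 0.9996.
P1 (33.4349°, -120.1266°) → (767140.772, 3703194.407) m.
P2 (33.0374°, -119.8507°) → (794130.816, 3659842.860) m.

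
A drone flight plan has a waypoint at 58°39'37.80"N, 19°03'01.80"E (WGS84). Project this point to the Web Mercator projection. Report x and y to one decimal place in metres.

x 2120692.0 m, y 8107366.9 m

Web Mercator is spherical with R = a = 6378137 m.
x = R·λ = 6378137 × 0.332493949 = 2120691.959 m.
y = R·ln tan(π/4 + φ/2) = 6378137 × 1.271118343 = 8107366.937 m.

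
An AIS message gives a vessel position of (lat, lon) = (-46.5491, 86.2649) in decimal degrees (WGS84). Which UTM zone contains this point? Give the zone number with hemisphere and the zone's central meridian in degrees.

UTM zone = ⌊(λ + 180)/6⌋ + 1; 86.2649° ∈ [84°, 90°) → zone 45.
Hemisphere: S (φ < 0).
Central meridian λ₀ = 6×45 − 183 = 87°.

Zone 45S, central meridian 87°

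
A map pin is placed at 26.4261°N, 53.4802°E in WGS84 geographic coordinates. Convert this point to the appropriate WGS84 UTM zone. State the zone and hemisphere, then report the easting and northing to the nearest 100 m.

Longitude 53.4802° lies in the 6° band [48°, 54°), giving zone 39; latitude is north of the equator, so 39N.
Zone 39 central meridian λ₀ = 6×39 − 183 = 51°; Δλ = +2.4802°.
Transverse Mercator on WGS84 with k₀ = 0.9996 gives E = 747357.324 m, N = 2925256.750 m.

Zone 39N: E 747400 m, N 2925300 m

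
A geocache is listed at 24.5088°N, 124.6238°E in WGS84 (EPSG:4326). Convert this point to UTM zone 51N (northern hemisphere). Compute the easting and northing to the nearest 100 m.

Zone 51 central meridian λ₀ = 6×51 − 183 = 123°; Δλ = +1.6238°.
Transverse Mercator on WGS84 with k₀ = 0.9996 gives E = 664517.157 m, N = 2711526.916 m.

E 664500 m, N 2711500 m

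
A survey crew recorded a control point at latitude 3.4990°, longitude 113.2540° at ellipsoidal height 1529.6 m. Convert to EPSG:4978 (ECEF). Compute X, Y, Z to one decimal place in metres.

X -2514079.5 m, Y 5850552.2 m, Z 386757.1 m

WGS84: a = 6378137 m, e² = 0.006694380; N(φ) = a/√(1−e²sin²φ) = 6378216.522 m.
X = (N+h)·cosφ·cosλ = -2514079.462 m; Y = (N+h)·cosφ·sinλ = 5850552.235 m; Z = (N(1−e²)+h)·sinφ = 386757.124 m.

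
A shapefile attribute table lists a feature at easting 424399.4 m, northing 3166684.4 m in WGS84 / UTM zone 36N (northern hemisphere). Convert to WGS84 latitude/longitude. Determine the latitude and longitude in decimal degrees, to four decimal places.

Zone 36N: λ₀ = 33°, k₀ = 0.9996, false easting 500000 m.
Meridian distance M = (N − FN)/k₀ = 3167951.6 m.
Inverse transverse Mercator on WGS84 gives φ = 28.62499964°, λ = 32.22660034°.

lat 28.6250°, lon 32.2266°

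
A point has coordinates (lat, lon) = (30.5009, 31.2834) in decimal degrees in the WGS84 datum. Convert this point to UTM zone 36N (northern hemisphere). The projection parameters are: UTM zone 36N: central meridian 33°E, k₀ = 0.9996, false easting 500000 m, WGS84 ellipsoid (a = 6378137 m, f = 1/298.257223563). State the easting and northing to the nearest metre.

Zone 36 central meridian λ₀ = 6×36 − 183 = 33°; Δλ = -1.7166°.
Transverse Mercator on WGS84 with k₀ = 0.9996 gives E = 335263.637 m, N = 3375544.011 m.

E 335264 m, N 3375544 m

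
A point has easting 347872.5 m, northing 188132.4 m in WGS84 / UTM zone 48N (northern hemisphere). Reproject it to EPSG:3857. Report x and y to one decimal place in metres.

Unproject from UTM 48N (λ₀ = 105°) → φ = 1.70159999°, λ = 103.63240000°.
Web Mercator (R = 6378137 m): x = 11536305.997 m, y = 189449.095 m.

x 11536306.0 m, y 189449.1 m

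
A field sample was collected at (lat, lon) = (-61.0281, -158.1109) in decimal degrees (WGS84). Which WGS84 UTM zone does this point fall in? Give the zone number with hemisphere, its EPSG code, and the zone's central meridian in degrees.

UTM zone = ⌊(λ + 180)/6⌋ + 1; -158.1109° ∈ [-162°, -156°) → zone 4.
Hemisphere: S (φ < 0).
Central meridian λ₀ = 6×4 − 183 = -159°.
EPSG code: 32704.

Zone 4S (EPSG:32704), central meridian -159°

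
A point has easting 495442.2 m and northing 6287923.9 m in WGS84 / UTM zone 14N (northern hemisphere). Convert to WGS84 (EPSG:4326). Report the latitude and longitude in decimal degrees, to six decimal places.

lat 56.735300°, lon -99.074500°

Zone 14N: λ₀ = -99°, k₀ = 0.9996, false easting 500000 m.
Meridian distance M = (N − FN)/k₀ = 6290440.1 m.
Inverse transverse Mercator on WGS84 gives φ = 56.73530037°, λ = -99.07450002°.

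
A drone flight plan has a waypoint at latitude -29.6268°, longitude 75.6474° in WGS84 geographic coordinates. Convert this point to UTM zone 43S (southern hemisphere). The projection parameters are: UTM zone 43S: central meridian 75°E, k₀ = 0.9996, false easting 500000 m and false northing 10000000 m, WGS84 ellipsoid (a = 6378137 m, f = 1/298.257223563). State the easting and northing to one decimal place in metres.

E 562673.2 m, N 6722392.0 m

Zone 43 central meridian λ₀ = 6×43 − 183 = 75°; Δλ = +0.6474°.
Transverse Mercator on WGS84 with k₀ = 0.9996 gives E = 562673.225 m, N = 6722392.017 m.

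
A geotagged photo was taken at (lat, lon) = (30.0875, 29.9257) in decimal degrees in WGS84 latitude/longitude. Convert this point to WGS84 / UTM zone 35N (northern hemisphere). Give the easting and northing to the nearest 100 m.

E 782000 m, N 3332100 m

Zone 35 central meridian λ₀ = 6×35 − 183 = 27°; Δλ = +2.9257°.
Transverse Mercator on WGS84 with k₀ = 0.9996 gives E = 781990.508 m, N = 3332092.452 m.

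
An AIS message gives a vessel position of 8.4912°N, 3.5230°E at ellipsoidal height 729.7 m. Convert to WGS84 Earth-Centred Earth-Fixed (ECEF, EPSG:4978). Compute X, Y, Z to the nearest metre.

X 6297482 m, Y 387708 m, Z 935651 m

WGS84: a = 6378137 m, e² = 0.006694380; N(φ) = a/√(1−e²sin²φ) = 6378602.514 m.
X = (N+h)·cosφ·cosλ = 6297482.064 m; Y = (N+h)·cosφ·sinλ = 387707.994 m; Z = (N(1−e²)+h)·sinφ = 935651.202 m.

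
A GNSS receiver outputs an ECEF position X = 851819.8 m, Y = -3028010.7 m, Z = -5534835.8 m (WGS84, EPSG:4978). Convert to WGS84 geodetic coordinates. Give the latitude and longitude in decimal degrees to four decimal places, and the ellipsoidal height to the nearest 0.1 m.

λ = atan2(Y, X) = -74.28799920°; p = √(X²+Y²) = 3145543.8 m.
Bowring's method on WGS84 (a = 6378137 m, b = 6356752.314 m) gives φ = -60.55460019°, h = 4274.344 m.

lat -60.5546°, lon -74.2880°, h 4274.3 m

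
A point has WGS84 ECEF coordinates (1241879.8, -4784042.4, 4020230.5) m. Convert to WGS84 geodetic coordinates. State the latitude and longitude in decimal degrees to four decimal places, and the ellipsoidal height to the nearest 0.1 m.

lat 39.3128°, lon -75.4479°, h 1555.7 m

λ = atan2(Y, X) = -75.44789939°; p = √(X²+Y²) = 4942603.3 m.
Bowring's method on WGS84 (a = 6378137 m, b = 6356752.314 m) gives φ = 39.31280023°, h = 1555.714 m.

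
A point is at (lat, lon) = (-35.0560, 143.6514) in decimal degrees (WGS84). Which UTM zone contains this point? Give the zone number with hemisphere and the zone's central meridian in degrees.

UTM zone = ⌊(λ + 180)/6⌋ + 1; 143.6514° ∈ [138°, 144°) → zone 54.
Hemisphere: S (φ < 0).
Central meridian λ₀ = 6×54 − 183 = 141°.

Zone 54S, central meridian 141°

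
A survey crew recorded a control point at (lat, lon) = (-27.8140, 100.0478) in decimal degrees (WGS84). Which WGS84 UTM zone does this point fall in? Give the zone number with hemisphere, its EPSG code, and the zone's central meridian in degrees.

UTM zone = ⌊(λ + 180)/6⌋ + 1; 100.0478° ∈ [96°, 102°) → zone 47.
Hemisphere: S (φ < 0).
Central meridian λ₀ = 6×47 − 183 = 99°.
EPSG code: 32747.

Zone 47S (EPSG:32747), central meridian 99°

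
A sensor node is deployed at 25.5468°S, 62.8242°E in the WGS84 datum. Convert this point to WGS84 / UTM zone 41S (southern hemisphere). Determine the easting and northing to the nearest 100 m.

Zone 41 central meridian λ₀ = 6×41 − 183 = 63°; Δλ = -0.1758°.
Transverse Mercator on WGS84 with k₀ = 0.9996 gives E = 482339.372 m, N = 7174491.945 m.

E 482300 m, N 7174500 m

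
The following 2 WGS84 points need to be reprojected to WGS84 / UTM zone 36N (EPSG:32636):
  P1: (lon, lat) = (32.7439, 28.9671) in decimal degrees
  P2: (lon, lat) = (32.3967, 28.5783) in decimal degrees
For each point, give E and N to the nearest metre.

P1: E 475048 m, N 3204368 m; P2: E 441001 m, N 3161415 m

UTM zone 36N: λ₀ = 33°, k₀ = 0.9996.
P1 (28.9671°, 32.7439°) → (475047.938, 3204367.595) m.
P2 (28.5783°, 32.3967°) → (441001.116, 3161414.922) m.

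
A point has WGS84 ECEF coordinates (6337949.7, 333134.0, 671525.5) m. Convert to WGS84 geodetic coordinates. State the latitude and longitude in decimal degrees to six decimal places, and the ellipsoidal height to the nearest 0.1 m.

λ = atan2(Y, X) = 3.00880009°; p = √(X²+Y²) = 6346698.7 m.
Bowring's method on WGS84 (a = 6378137 m, b = 6356752.314 m) gives φ = 6.08020025°, h = 4226.848 m.

lat 6.080200°, lon 3.008800°, h 4226.8 m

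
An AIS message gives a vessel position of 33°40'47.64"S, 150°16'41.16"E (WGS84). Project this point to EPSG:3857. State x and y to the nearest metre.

Web Mercator is spherical with R = a = 6378137 m.
x = R·λ = 6378137 × 2.622847639 = 16728881.569 m.
y = R·ln tan(π/4 + φ/2) = 6378137 × -0.624931853 = -3985900.976 m.

x 16728882 m, y -3985901 m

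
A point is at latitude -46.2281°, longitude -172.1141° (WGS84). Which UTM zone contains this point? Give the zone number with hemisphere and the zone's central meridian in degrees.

UTM zone = ⌊(λ + 180)/6⌋ + 1; -172.1141° ∈ [-174°, -168°) → zone 2.
Hemisphere: S (φ < 0).
Central meridian λ₀ = 6×2 − 183 = -171°.

Zone 2S, central meridian -171°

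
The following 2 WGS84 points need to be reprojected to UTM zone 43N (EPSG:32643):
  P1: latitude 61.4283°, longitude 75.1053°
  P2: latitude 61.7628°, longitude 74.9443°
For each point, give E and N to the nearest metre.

UTM zone 43N: λ₀ = 75°, k₀ = 0.9996.
P1 (61.4283°, 75.1053°) → (505618.393, 6810499.403) m.
P2 (61.7628°, 74.9443°) → (497059.929, 6847757.549) m.

P1: E 505618 m, N 6810499 m; P2: E 497060 m, N 6847758 m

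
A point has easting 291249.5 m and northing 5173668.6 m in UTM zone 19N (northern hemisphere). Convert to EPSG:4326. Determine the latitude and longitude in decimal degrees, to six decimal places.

lat 46.684000°, lon -71.729800°

Zone 19N: λ₀ = -69°, k₀ = 0.9996, false easting 500000 m.
Meridian distance M = (N − FN)/k₀ = 5175738.9 m.
Inverse transverse Mercator on WGS84 gives φ = 46.68399962°, λ = -71.72980022°.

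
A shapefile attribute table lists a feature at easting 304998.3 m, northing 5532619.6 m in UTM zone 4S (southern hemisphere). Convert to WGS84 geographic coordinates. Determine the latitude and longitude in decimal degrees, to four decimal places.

lat -40.3342°, lon -161.2956°

Zone 4S: λ₀ = -159°, k₀ = 0.9996, false easting 500000 m, false northing 10000000 m.
Meridian distance M = (N − FN)/k₀ = -4469168.1 m.
Inverse transverse Mercator on WGS84 gives φ = -40.33420010°, λ = -161.29560039°.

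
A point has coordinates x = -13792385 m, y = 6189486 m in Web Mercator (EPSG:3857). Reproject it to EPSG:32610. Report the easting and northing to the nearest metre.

Web Mercator inverse (R = 6378137 m) → φ = 48.49429840°, λ = -123.89910250°.
UTM 10N forward: E = 433574.515 m, N = 5371632.137 m.

E 433575 m, N 5371632 m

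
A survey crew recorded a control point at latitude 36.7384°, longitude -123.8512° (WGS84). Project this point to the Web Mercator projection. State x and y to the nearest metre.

x -13787053 m, y 4402706 m

Web Mercator is spherical with R = a = 6378137 m.
x = R·λ = 6378137 × -2.161611223 = -13787052.518 m.
y = R·ln tan(π/4 + φ/2) = 6378137 × 0.690280811 = 4402705.579 m.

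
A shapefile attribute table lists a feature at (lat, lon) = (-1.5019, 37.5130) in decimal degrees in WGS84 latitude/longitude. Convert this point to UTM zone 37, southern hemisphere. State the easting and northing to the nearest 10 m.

Zone 37 central meridian λ₀ = 6×37 − 183 = 39°; Δλ = -1.4870°.
Transverse Mercator on WGS84 with k₀ = 0.9996 gives E = 334571.923 m, N = 9833938.268 m.

E 334570 m, N 9833940 m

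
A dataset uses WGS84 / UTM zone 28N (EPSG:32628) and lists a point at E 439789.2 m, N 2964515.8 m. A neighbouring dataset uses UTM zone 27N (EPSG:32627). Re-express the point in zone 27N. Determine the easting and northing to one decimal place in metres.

E 1036599.8 m, N 2975783.7 m

UTM 28N → geographic: φ = 26.80079956°, λ = -15.60580025°.
UTM 27N (λ₀ = -21°) forward: E = 1036599.792 m, N = 2975783.656 m.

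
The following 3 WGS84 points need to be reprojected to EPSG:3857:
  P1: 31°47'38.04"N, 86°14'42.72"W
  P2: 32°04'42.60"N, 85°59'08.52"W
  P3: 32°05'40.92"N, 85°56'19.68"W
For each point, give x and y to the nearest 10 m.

P1: x -9600770 m, y 3736290 m; P2: x -9571880 m, y 3773620 m; P3: x -9566660 m, y 3775750 m

Web Mercator: x = R·λ, y = R·ln tan(π/4+φ/2), R = 6378137 m.
P1 (31.7939°, -86.2452°) → (-9600771.747, 3736287.101) m.
P2 (32.0785°, -85.9857°) → (-9571884.340, 3773619.389) m.
P3 (32.0947°, -85.9388°) → (-9566663.455, 3775747.903) m.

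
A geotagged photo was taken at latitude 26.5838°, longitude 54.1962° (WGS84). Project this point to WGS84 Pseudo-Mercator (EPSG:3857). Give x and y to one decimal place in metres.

x 6033093.4 m, y 3071568.6 m

Web Mercator is spherical with R = a = 6378137 m.
x = R·λ = 6378137 × 0.945902132 = 6033093.387 m.
y = R·ln tan(π/4 + φ/2) = 6378137 × 0.481577708 = 3071568.596 m.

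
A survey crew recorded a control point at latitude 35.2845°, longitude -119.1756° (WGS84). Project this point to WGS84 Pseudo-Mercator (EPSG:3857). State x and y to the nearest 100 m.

Web Mercator is spherical with R = a = 6378137 m.
x = R·λ = 6378137 × -2.080006608 = -13266567.107 m.
y = R·ln tan(π/4 + φ/2) = 6378137 × 0.658908877 = 4202611.085 m.

x -13266600 m, y 4202600 m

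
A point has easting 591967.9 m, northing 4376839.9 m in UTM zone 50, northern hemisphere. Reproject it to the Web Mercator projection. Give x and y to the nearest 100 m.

x 13143500 m, y 4798800 m

Unproject from UTM 50N (λ₀ = 117°) → φ = 39.53629993°, λ = 118.07020018°.
Web Mercator (R = 6378137 m): x = 13143514.562 m, y = 4798785.688 m.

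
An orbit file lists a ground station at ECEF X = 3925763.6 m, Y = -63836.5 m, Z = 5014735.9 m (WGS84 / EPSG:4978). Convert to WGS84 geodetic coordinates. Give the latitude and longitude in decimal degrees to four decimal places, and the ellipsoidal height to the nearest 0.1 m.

λ = atan2(Y, X) = -0.93159958°; p = √(X²+Y²) = 3926282.6 m.
Bowring's method on WGS84 (a = 6378137 m, b = 6356752.314 m) gives φ = 52.12740010°, h = 4076.114 m.

lat 52.1274°, lon -0.9316°, h 4076.1 m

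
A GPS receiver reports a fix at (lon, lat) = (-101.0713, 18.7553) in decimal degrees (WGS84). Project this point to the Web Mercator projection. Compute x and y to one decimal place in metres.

x -11251205.6 m, y 2126147.5 m

Web Mercator is spherical with R = a = 6378137 m.
x = R·λ = 6378137 × -1.764026964 = -11251205.6498 m.
y = R·ln tan(π/4 + φ/2) = 6378137 × 0.333349304 = 2126147.530 m.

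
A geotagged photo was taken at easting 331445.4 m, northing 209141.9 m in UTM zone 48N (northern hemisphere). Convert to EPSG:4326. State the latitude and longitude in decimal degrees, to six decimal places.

lat 1.891500°, lon 103.484600°

Zone 48N: λ₀ = 105°, k₀ = 0.9996, false easting 500000 m.
Meridian distance M = (N − FN)/k₀ = 209225.6 m.
Inverse transverse Mercator on WGS84 gives φ = 1.89149972°, λ = 103.48459960°.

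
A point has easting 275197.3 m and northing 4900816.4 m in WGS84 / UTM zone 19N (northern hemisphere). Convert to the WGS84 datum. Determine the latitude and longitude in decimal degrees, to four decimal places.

Zone 19N: λ₀ = -69°, k₀ = 0.9996, false easting 500000 m.
Meridian distance M = (N − FN)/k₀ = 4902777.5 m.
Inverse transverse Mercator on WGS84 gives φ = 44.22590003°, λ = -71.81460037°.

lat 44.2259°, lon -71.8146°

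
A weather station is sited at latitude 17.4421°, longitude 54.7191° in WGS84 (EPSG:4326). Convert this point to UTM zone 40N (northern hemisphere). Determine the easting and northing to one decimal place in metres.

Zone 40 central meridian λ₀ = 6×40 − 183 = 57°; Δλ = -2.2809°.
Transverse Mercator on WGS84 with k₀ = 0.9996 gives E = 257737.199 m, N = 1929909.357 m.

E 257737.2 m, N 1929909.4 m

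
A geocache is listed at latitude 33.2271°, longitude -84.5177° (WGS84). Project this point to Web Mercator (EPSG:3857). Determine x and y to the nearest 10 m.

x -9408470 m, y 3925490 m

Web Mercator is spherical with R = a = 6378137 m.
x = R·λ = 6378137 × -1.475112141 = -9408467.327 m.
y = R·ln tan(π/4 + φ/2) = 6378137 × 0.615459754 = 3925486.631 m.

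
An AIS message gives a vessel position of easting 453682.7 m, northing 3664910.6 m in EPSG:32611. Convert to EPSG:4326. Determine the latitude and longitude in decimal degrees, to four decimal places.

Zone 11N: λ₀ = -117°, k₀ = 0.9996, false easting 500000 m.
Meridian distance M = (N − FN)/k₀ = 3666377.2 m.
Inverse transverse Mercator on WGS84 gives φ = 33.12190017°, λ = -117.49649988°.

lat 33.1219°, lon -117.4965°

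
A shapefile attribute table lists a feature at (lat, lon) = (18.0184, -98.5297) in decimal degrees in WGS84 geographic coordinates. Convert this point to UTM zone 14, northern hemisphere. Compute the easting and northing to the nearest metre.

Zone 14 central meridian λ₀ = 6×14 − 183 = -99°; Δλ = +0.4703°.
Transverse Mercator on WGS84 with k₀ = 0.9996 gives E = 549782.480 m, N = 1992284.449 m.

E 549782 m, N 1992284 m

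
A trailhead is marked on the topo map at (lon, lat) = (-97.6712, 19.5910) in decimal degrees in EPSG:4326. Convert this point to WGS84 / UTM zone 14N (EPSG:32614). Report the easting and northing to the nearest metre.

Zone 14 central meridian λ₀ = 6×14 − 183 = -99°; Δλ = +1.3288°.
Transverse Mercator on WGS84 with k₀ = 0.9996 gives E = 639364.652 m, N = 2166764.344 m.

E 639365 m, N 2166764 m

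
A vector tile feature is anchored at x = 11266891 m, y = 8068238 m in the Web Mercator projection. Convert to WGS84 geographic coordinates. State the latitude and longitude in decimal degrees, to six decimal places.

R = 6378137 m. λ = x/R = 101.21220390°.
φ = 2·arctan(exp(y/R)) − 90° = 2·arctan(3.54303) − 90° = 58.47720189°.

lat 58.477202°, lon 101.212204°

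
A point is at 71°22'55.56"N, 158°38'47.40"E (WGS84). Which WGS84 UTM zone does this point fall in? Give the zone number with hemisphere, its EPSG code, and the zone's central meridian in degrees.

Zone 57N (EPSG:32657), central meridian 159°

UTM zone = ⌊(λ + 180)/6⌋ + 1; 158.6465° ∈ [156°, 162°) → zone 57.
Hemisphere: N (φ ≥ 0).
Central meridian λ₀ = 6×57 − 183 = 159°.
EPSG code: 32657.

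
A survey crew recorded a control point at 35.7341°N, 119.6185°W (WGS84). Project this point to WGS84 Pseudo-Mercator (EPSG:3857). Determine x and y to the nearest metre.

Web Mercator is spherical with R = a = 6378137 m.
x = R·λ = 6378137 × -2.087736671 = -13315870.509 m.
y = R·ln tan(π/4 + φ/2) = 6378137 × 0.668548724 = 4264095.355 m.

x -13315871 m, y 4264095 m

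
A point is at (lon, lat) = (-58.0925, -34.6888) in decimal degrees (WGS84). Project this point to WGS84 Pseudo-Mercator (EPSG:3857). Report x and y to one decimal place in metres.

Web Mercator is spherical with R = a = 6378137 m.
x = R·λ = 6378137 × -1.013905396 = -6466827.519 m.
y = R·ln tan(π/4 + φ/2) = 6378137 × -0.646218530 = -4121670.316 m.

x -6466827.5 m, y -4121670.3 m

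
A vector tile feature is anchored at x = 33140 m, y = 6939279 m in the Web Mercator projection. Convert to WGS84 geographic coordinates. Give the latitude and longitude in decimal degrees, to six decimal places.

lat 52.762999°, lon 0.297702°

R = 6378137 m. λ = x/R = 0.29770169°.
φ = 2·arctan(exp(y/R)) − 90° = 2·arctan(2.96827) − 90° = 52.762999498°.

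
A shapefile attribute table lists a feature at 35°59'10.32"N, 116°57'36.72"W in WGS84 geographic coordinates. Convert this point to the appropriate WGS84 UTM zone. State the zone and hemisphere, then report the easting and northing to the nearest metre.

Zone 11N: E 503588 m, N 3982419 m

Longitude -116.9602° lies in the 6° band [-120°, -114°), giving zone 11; latitude is north of the equator, so 11N.
Zone 11 central meridian λ₀ = 6×11 − 183 = -117°; Δλ = +0.0398°.
Transverse Mercator on WGS84 with k₀ = 0.9996 gives E = 503587.704 m, N = 3982418.566 m.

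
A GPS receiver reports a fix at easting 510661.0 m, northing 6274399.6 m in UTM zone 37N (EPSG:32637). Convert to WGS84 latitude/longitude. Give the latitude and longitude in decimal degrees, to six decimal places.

Zone 37N: λ₀ = 39°, k₀ = 0.9996, false easting 500000 m.
Meridian distance M = (N − FN)/k₀ = 6276910.4 m.
Inverse transverse Mercator on WGS84 gives φ = 56.61369964°, λ = 39.17370019°.

lat 56.613700°, lon 39.173700°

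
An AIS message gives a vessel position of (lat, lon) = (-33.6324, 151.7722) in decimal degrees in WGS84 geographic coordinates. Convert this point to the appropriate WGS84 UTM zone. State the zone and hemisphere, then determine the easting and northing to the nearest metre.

Longitude 151.7722° lies in the 6° band [150°, 156°), giving zone 56; latitude is south of the equator, so 56S.
Zone 56 central meridian λ₀ = 6×56 − 183 = 153°; Δλ = -1.2278°.
Transverse Mercator on WGS84 with k₀ = 0.9996 gives E = 386125.863 m, N = 6277925.727 m.

Zone 56S: E 386126 m, N 6277926 m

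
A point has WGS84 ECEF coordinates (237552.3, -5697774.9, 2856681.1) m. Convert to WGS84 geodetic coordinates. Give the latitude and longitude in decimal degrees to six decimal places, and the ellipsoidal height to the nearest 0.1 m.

λ = atan2(Y, X) = -87.61260028°; p = √(X²+Y²) = 5702724.8 m.
Bowring's method on WGS84 (a = 6378137 m, b = 6356752.314 m) gives φ = 26.76209993°, h = 4390.498 m.

lat 26.762100°, lon -87.612600°, h 4390.5 m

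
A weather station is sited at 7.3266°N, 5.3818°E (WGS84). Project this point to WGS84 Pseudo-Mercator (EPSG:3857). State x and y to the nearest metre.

x 599099 m, y 817825 m

Web Mercator is spherical with R = a = 6378137 m.
x = R·λ = 6378137 × 0.093930130 = 599099.236 m.
y = R·ln tan(π/4 + φ/2) = 6378137 × 0.128223213 = 817825.217 m.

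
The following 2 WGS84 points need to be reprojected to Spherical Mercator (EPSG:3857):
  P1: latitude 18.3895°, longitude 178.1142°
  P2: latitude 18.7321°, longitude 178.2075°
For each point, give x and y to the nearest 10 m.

P1: x 19827580 m, y 2083190 m; P2: x 19837970 m, y 2123420 m

Web Mercator: x = R·λ, y = R·ln tan(π/4+φ/2), R = 6378137 m.
P1 (18.3895°, 178.1142°) → (19827582.047, 2083189.611) m.
P2 (18.7321°, 178.2075°) → (19837968.156, 2123420.279) m.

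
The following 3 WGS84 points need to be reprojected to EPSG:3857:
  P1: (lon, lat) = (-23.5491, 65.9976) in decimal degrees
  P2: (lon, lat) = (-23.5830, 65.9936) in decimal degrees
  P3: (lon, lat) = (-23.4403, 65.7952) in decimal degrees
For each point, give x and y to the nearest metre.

P1: x -2621474 m, y 9876189 m; P2: x -2625248 m, y 9875095 m; P3: x -2609362 m, y 9821018 m

Web Mercator: x = R·λ, y = R·ln tan(π/4+φ/2), R = 6378137 m.
P1 (65.9976°, -23.5491°) → (-2621473.821, 9876189.072) m.
P2 (65.9936°, -23.5830°) → (-2625247.551, 9875094.504) m.
P3 (65.7952°, -23.4403°) → (-2609362.260, 9821018.000) m.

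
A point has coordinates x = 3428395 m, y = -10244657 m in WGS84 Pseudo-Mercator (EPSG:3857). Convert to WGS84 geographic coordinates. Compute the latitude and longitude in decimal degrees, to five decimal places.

R = 6378137 m. λ = x/R = 30.79779628°.
φ = 2·arctan(exp(y/R)) − 90° = 2·arctan(0.20065) − 90° = -67.30899847°.

lat -67.30900°, lon 30.79780°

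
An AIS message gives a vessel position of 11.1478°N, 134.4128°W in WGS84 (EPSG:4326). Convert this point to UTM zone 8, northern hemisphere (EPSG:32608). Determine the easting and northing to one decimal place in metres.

Zone 8 central meridian λ₀ = 6×8 − 183 = -135°; Δλ = +0.5872°.
Transverse Mercator on WGS84 with k₀ = 0.9996 gives E = 564116.860 m, N = 1232385.352 m.

E 564116.9 m, N 1232385.4 m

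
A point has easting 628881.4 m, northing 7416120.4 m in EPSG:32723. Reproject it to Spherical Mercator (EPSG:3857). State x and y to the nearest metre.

Unproject from UTM 23S (λ₀ = -45°) → φ = -23.35950029°, λ = -43.73910003°.
Web Mercator (R = 6378137 m): x = -4869014.343 m, y = -2675552.401 m.

x -4869014 m, y -2675552 m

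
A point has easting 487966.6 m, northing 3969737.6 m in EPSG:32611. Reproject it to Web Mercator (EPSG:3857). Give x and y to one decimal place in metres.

Unproject from UTM 11N (λ₀ = -117°) → φ = 35.87180041°, λ = -117.13329967°.
Web Mercator (R = 6378137 m): x = -13039219.274 m, y = 4282995.615 m.

x -13039219.3 m, y 4282995.6 m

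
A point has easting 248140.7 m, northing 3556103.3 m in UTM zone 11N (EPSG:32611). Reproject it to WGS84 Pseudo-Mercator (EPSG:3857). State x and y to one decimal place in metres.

x -13321525.5 m, y 3778179.0 m

Unproject from UTM 11N (λ₀ = -117°) → φ = 32.11319979°, λ = -119.66929994°.
Web Mercator (R = 6378137 m): x = -13321525.532 m, y = 3778179.048 m.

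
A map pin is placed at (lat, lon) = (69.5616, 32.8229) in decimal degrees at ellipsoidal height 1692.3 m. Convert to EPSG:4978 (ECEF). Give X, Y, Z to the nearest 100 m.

WGS84: a = 6378137 m, e² = 0.006694380; N(φ) = a/√(1−e²sin²φ) = 6396965.591 m.
X = (N+h)·cosφ·cosλ = 1877688.385 m; Y = (N+h)·cosφ·sinλ = 1211150.028 m; Z = (N(1−e²)+h)·sinφ = 5955722.741 m.

X 1877700 m, Y 1211200 m, Z 5955700 m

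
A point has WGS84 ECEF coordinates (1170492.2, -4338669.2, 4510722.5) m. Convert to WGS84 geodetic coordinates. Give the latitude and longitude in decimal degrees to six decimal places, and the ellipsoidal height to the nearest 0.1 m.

λ = atan2(Y, X) = -74.90209998°; p = √(X²+Y²) = 4493784.9 m.
Bowring's method on WGS84 (a = 6378137 m, b = 6356752.314 m) gives φ = 45.30020024°, h = -218.016 m.

lat 45.300200°, lon -74.902100°, h -218.0 m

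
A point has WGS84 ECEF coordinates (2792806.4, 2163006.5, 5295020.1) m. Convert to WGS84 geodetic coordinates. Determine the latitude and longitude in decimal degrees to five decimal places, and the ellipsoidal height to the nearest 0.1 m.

λ = atan2(Y, X) = 37.75749919°; p = √(X²+Y²) = 3532472.9 m.
Bowring's method on WGS84 (a = 6378137 m, b = 6356752.314 m) gives φ = 56.46890000°, h = 1871.128 m.

lat 56.46890°, lon 37.75750°, h 1871.1 m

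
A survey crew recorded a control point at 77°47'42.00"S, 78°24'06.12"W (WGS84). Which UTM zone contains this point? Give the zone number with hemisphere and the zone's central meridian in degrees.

UTM zone = ⌊(λ + 180)/6⌋ + 1; -78.4017° ∈ [-84°, -78°) → zone 17.
Hemisphere: S (φ < 0).
Central meridian λ₀ = 6×17 − 183 = -81°.

Zone 17S, central meridian -81°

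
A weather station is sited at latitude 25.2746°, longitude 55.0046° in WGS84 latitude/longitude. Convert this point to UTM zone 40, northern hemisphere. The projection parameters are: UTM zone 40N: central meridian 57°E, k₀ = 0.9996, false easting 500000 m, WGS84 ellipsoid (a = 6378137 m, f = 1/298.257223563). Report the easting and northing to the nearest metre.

E 299069 m, N 2796849 m

Zone 40 central meridian λ₀ = 6×40 − 183 = 57°; Δλ = -1.9954°.
Transverse Mercator on WGS84 with k₀ = 0.9996 gives E = 299068.604 m, N = 2796848.638 m.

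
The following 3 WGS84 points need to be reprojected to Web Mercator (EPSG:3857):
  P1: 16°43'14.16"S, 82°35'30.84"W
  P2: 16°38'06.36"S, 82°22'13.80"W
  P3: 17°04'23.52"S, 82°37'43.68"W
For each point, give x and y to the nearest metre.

Web Mercator: x = R·λ, y = R·ln tan(π/4+φ/2), R = 6378137 m.
P1 (-16.7206°, -82.5919°) → (-9194088.252, -1888325.331) m.
P2 (-16.6351°, -82.3705°) → (-9169442.116, -1878389.550) m.
P3 (-17.0732°, -82.6288°) → (-9198195.941, -1929347.617) m.

P1: x -9194088 m, y -1888325 m; P2: x -9169442 m, y -1878390 m; P3: x -9198196 m, y -1929348 m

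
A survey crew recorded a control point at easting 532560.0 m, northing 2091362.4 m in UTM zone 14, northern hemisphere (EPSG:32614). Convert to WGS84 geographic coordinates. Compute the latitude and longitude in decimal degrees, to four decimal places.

lat 18.9142°, lon -98.6908°

Zone 14N: λ₀ = -99°, k₀ = 0.9996, false easting 500000 m.
Meridian distance M = (N − FN)/k₀ = 2092199.3 m.
Inverse transverse Mercator on WGS84 gives φ = 18.91420006°, λ = -98.69080034°.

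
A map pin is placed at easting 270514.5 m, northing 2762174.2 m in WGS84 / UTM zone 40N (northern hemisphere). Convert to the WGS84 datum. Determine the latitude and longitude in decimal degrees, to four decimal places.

lat 24.9576°, lon 54.7270°

Zone 40N: λ₀ = 57°, k₀ = 0.9996, false easting 500000 m.
Meridian distance M = (N − FN)/k₀ = 2763279.5 m.
Inverse transverse Mercator on WGS84 gives φ = 24.95759957°, λ = 54.72699955°.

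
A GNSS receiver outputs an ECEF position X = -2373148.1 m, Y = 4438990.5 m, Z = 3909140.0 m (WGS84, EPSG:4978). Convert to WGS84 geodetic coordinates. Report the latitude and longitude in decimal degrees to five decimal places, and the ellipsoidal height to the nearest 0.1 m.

lat 38.02010°, lon 118.12960°, h 3146.7 m

λ = atan2(Y, X) = 118.12960021°; p = √(X²+Y²) = 5033534.4 m.
Bowring's method on WGS84 (a = 6378137 m, b = 6356752.314 m) gives φ = 38.02010019°, h = 3146.710 m.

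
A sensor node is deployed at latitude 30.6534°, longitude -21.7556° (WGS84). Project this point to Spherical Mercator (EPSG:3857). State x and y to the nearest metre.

Web Mercator is spherical with R = a = 6378137 m.
x = R·λ = 6378137 × -0.379706851 = -2421822.314 m.
y = R·ln tan(π/4 + φ/2) = 6378137 × 0.562518157 = 3587817.870 m.

x -2421822 m, y 3587818 m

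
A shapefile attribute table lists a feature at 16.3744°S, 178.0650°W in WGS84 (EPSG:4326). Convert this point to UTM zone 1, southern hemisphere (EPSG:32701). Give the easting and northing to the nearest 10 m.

E 386260 m, N 8189350 m

Zone 1 central meridian λ₀ = 6×1 − 183 = -177°; Δλ = -1.0650°.
Transverse Mercator on WGS84 with k₀ = 0.9996 gives E = 386263.034 m, N = 8189351.835 m.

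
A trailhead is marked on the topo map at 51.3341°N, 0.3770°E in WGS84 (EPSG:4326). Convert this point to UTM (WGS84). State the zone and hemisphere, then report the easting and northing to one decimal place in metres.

Zone 31N: E 317284.1 m, N 5690245.8 m

Longitude 0.3770° lies in the 6° band [0°, 6°), giving zone 31; latitude is north of the equator, so 31N.
Zone 31 central meridian λ₀ = 6×31 − 183 = 3°; Δλ = -2.6230°.
Transverse Mercator on WGS84 with k₀ = 0.9996 gives E = 317284.074 m, N = 5690245.759 m.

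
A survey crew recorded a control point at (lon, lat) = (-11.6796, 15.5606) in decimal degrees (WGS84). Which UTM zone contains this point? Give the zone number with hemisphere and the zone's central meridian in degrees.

Zone 29N, central meridian -9°

UTM zone = ⌊(λ + 180)/6⌋ + 1; -11.6796° ∈ [-12°, -6°) → zone 29.
Hemisphere: N (φ ≥ 0).
Central meridian λ₀ = 6×29 − 183 = -9°.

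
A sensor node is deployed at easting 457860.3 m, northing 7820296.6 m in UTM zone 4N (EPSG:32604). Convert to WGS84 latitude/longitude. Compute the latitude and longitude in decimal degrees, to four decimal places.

Zone 4N: λ₀ = -159°, k₀ = 0.9996, false easting 500000 m.
Meridian distance M = (N − FN)/k₀ = 7823426.0 m.
Inverse transverse Mercator on WGS84 gives φ = 70.48450018°, λ = -160.13029987°.

lat 70.4845°, lon -160.1303°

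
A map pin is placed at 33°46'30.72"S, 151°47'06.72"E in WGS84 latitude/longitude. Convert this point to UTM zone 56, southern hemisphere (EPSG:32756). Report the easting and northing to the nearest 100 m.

Zone 56 central meridian λ₀ = 6×56 − 183 = 153°; Δλ = -1.2148°.
Transverse Mercator on WGS84 with k₀ = 0.9996 gives E = 387517.955 m, N = 6262105.967 m.

E 387500 m, N 6262100 m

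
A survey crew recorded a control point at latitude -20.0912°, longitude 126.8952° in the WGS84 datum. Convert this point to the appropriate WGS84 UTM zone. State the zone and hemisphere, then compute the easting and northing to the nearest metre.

Longitude 126.8952° lies in the 6° band [126°, 132°), giving zone 52; latitude is south of the equator, so 52S.
Zone 52 central meridian λ₀ = 6×52 − 183 = 129°; Δλ = -2.1048°.
Transverse Mercator on WGS84 with k₀ = 0.9996 gives E = 279915.919 m, N = 7777037.359 m.

Zone 52S: E 279916 m, N 7777037 m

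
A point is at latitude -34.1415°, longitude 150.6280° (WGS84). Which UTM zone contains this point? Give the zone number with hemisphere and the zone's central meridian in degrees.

Zone 56S, central meridian 153°

UTM zone = ⌊(λ + 180)/6⌋ + 1; 150.6280° ∈ [150°, 156°) → zone 56.
Hemisphere: S (φ < 0).
Central meridian λ₀ = 6×56 − 183 = 153°.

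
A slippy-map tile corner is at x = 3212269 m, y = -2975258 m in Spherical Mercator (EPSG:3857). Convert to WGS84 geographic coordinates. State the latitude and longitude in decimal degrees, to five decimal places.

lat -25.80750°, lon 28.85630°

R = 6378137 m. λ = x/R = 28.85630339°.
φ = 2·arctan(exp(y/R)) − 90° = 2·arctan(0.62721) − 90° = -25.80749626°.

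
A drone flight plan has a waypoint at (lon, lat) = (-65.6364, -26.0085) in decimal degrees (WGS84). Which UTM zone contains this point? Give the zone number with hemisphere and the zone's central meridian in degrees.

UTM zone = ⌊(λ + 180)/6⌋ + 1; -65.6364° ∈ [-66°, -60°) → zone 20.
Hemisphere: S (φ < 0).
Central meridian λ₀ = 6×20 − 183 = -63°.

Zone 20S, central meridian -63°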